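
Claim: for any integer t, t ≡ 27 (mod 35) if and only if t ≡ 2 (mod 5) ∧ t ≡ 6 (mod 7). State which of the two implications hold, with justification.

Both directions hold; the statement is true.

Forward direction. Suppose t ≡ 27 (mod 35); write t = 35j + 27. Since 5 ∣ 35, reducing mod 5 gives t ≡ 27 ≡ 2 (mod 5); since 7 ∣ 35, reducing mod 7 gives t ≡ 27 ≡ 6 (mod 7).

Converse. If t ≡ 2 (mod 5) and t ≡ 6 (mod 7), then by the Chinese remainder theorem t ≡ 27 (mod 35). This is exactly t ≡ 27 (mod 35).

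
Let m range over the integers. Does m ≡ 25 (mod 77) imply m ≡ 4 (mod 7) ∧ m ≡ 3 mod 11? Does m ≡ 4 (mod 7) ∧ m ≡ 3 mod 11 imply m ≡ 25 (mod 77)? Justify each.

(←) If m ≡ 4 (mod 7) and m ≡ 3 (mod 11), then by the Chinese remainder theorem m ≡ 25 (mod 77). This is exactly m ≡ 25 (mod 77).

(→) Suppose m ≡ 25 (mod 77); write m = 77j + 25. Since 7 ∣ 77, reducing mod 7 gives m ≡ 25 ≡ 4 (mod 7); since 11 ∣ 77, reducing mod 11 gives m ≡ 25 ≡ 3 (mod 11).

Both directions hold; the statement is true.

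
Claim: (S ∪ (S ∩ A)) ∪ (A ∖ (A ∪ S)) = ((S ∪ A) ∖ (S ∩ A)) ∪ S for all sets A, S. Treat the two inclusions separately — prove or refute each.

(⟹) Let x ∈ (S ∪ (S ∩ A)) ∪ (A ∖ (A ∪ S)). Then either x ∈ S and x ∉ A; or x ∈ A ∩ S. In each case x ∈ ((S ∪ A) ∖ (S ∩ A)) ∪ S, so (S ∪ (S ∩ A)) ∪ (A ∖ (A ∪ S)) ⊆ ((S ∪ A) ∖ (S ∩ A)) ∪ S.

(⟸) This inclusion fails. Take A = {1}, S = ∅; then 1 ∈ ((S ∪ A) ∖ (S ∩ A)) ∪ S but 1 ∉ (S ∪ (S ∩ A)) ∪ (A ∖ (A ∪ S)).

The sets are not equal: only the forward inclusion holds.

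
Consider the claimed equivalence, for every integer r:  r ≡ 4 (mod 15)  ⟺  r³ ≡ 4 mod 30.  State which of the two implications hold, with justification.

The forward direction fails; the converse holds.

Forward direction. This fails: take r = 19. Then 19 ≡ 4 (mod 15), but 19³ = 6859 ≡ 19 (mod 30), not 4.

Converse. The residues r modulo 30 with r³ ≡ 4 (mod 30) are exactly {4}, and each is ≡ 4 (mod 15).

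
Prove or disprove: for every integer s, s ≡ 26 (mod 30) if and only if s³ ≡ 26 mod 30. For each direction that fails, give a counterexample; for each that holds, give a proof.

Forward direction. Suppose s ≡ 26 (mod 30). Write s = 30j + 26. Then (30j + 26)³ = 27000j³ + 70200j² + 60840j + 17576 = 30(900j³ + 2340j² + 2028j + 585) + 26, so s³ ≡ 26 (mod 30).

Converse. Suppose s³ ≡ 26 (mod 30). The only residue r in {0, …, 29} with r³ ≡ 26 (mod 30) is r = 26, so s ≡ 26 (mod 30).

Equivalent; both directions hold.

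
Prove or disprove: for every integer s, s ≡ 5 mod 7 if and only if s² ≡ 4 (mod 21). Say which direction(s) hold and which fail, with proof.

Neither direction holds.

(⟹) This fails: take s = 12. Then 12 ≡ 5 (mod 7), but 12² = 144 ≡ 18 (mod 21), not 4.

(⟸) This fails: take s = 2. Then 2² = 4 ≡ 4 (mod 21), yet 2 ≡ 2 (mod 7), not 5.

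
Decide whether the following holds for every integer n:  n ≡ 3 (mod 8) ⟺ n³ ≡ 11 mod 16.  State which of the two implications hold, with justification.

[⇒] This fails: take n = 11. Then 11 ≡ 3 (mod 8), but 11³ = 1331 ≡ 3 (mod 16), not 11.

[⇐] Conversely, the residues r modulo 16 with r³ ≡ 11 (mod 16) are exactly {3}, and each is ≡ 3 (mod 8).

Only the converse holds.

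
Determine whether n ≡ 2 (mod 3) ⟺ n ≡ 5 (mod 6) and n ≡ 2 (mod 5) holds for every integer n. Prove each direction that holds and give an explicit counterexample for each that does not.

The forward direction fails; the converse holds.

(⇒) This fails: n = 2 gives 2 ≡ 2 (mod 3) but 2 ≡ 2 (mod 6), so the conjunction on the right does not hold.

(⇐) Conversely, if n ≡ 5 (mod 6) and n ≡ 2 (mod 5), then by the Chinese remainder theorem n ≡ 17 (mod 30). Since 17 ≡ 2 (mod 3) and 3 ∣ 30, we get n ≡ 2 (mod 3).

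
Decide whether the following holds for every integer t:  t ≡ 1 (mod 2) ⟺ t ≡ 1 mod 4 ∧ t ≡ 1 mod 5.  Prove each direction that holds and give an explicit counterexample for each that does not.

Forward direction. This fails: t = 3 gives 3 ≡ 1 (mod 2) but 3 ≡ 3 (mod 4), so the conjunction on the right does not hold.

Converse. If t ≡ 1 (mod 4) and t ≡ 1 (mod 5), then by the Chinese remainder theorem t ≡ 1 (mod 20). Since 1 ≡ 1 (mod 2) and 2 ∣ 20, we get t ≡ 1 (mod 2).

Not equivalent: only (⇐) holds.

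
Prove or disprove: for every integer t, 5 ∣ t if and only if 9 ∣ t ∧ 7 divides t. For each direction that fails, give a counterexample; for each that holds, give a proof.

Forward direction. This fails: take t = 5. Certainly 5 ∣ 5, but 9 ∤ 5.

Converse. This fails: take t = 63. Both 9 ∣ 63 and 7 ∣ 63, yet 63 is not a multiple of 5 (since 63 = 12·5 + 3), so 5 ∤ 63.

Neither direction holds.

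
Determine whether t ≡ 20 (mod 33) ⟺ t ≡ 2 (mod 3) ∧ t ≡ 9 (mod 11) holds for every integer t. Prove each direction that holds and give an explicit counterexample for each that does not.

Both implications hold.

(⟹) Suppose t ≡ 20 (mod 33); write t = 33j + 20. Since 3 ∣ 33, reducing mod 3 gives t ≡ 20 ≡ 2 (mod 3); since 11 ∣ 33, reducing mod 11 gives t ≡ 20 ≡ 9 (mod 11).

(⟸) Conversely, if t ≡ 2 (mod 3) and t ≡ 9 (mod 11), then by the Chinese remainder theorem t ≡ 20 (mod 33). This is exactly t ≡ 20 (mod 33).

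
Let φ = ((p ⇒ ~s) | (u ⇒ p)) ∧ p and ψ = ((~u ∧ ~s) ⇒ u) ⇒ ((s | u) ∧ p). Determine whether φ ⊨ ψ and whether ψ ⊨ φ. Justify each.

Only the forward direction holds.

(⇐) This fails. Under p = F, u = F, s = F, the left side is false but the right side is true.

(⇒) Assume the antecedent. If p is true, the consequent reduces to true regardless of the other variables. If p is false, the antecedent cannot hold. Either way the consequent holds.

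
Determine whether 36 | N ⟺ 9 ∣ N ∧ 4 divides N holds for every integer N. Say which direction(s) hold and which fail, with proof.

(⟸) Suppose 9 ∣ N and 4 ∣ N. Any common multiple of 9 and 4 is a multiple of their lcm; here gcd(9, 4) = 1, so lcm(9, 4) = 9·4 = 36, so 36 ∣ N.

(⟹) If 36 ∣ N, write N = 36q. Since 36 = 4·9, N = 9·(4q), so 9 ∣ N; and since 36 = 9·4, N = 4·(9q), so 4 ∣ N.

The biconditional holds.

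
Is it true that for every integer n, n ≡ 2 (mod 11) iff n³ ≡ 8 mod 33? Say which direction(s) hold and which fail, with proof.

(⟹) This fails: take n = 13. Then 13 ≡ 2 (mod 11), but 13³ = 2197 ≡ 19 (mod 33), not 8.

(⟸) Conversely, the residues r modulo 33 with r³ ≡ 8 (mod 33) are exactly {2}, and each is ≡ 2 (mod 11).

Only the reverse direction holds.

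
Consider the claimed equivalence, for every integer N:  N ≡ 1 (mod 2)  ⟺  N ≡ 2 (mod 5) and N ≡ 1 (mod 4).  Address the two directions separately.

(⟹) This fails: N = 1 gives 1 ≡ 1 (mod 2) but 1 ≡ 1 (mod 5), so the conjunction on the right does not hold.

(⟸) Conversely, if N ≡ 2 (mod 5) and N ≡ 1 (mod 4), then by the Chinese remainder theorem N ≡ 17 (mod 20). Since 17 ≡ 1 (mod 2) and 2 ∣ 20, we get N ≡ 1 (mod 2).

(⇒) fails; (⇐) holds.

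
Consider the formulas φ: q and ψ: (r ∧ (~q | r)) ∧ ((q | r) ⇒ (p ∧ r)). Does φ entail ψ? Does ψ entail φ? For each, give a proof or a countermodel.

Neither implication holds.

(⇒) This fails. Under p = F, q = T, r = F, the left side is true but the right side is false.

(⇐) This fails. Under p = T, q = F, r = T, the left side is false but the right side is true.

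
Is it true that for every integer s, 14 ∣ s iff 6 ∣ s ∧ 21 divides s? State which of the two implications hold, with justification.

Only the converse holds.

(→) This fails: take s = 14. Certainly 14 ∣ 14, but 6 ∤ 14.

(←) Suppose 6 ∣ s and 21 ∣ s. Any common multiple of 6 and 21 is a multiple of their lcm; here lcm(6, 21) = 6·21/gcd(6, 21) = 126/3 = 42, so 42 ∣ s. Since 14 ∣ 42, it follows that 14 ∣ s.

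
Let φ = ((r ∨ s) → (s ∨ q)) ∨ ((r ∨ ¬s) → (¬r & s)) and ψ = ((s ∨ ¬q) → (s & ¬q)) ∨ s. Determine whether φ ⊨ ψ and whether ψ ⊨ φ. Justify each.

[⇒] This fails. Under r = F, s = F, q = F, the left side is true but the right side is false.

[⇐] Assume the antecedent. If s is true, the consequent reduces to true regardless of the other variables. If s is false, the antecedent forces (r = F, s = F, q = T) or (r = T, s = F, q = T), and the consequent holds there. Either way the consequent holds.

Not equivalent: only (⇐) holds.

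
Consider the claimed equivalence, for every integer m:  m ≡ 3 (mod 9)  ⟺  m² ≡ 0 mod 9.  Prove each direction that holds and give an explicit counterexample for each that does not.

(⇒) holds; (⇐) fails.

[⇒] Suppose m ≡ 3 (mod 9). Write m = 9j + 3. Then (9j + 3)² = 81j² + 54j + 9 = 9(9j² + 6j + 1) + 0, so m² ≡ 0 (mod 9).

[⇐] This fails: take m = 0. Then 0² = 0 ≡ 0 (mod 9), yet 0 ≡ 0 (mod 9), not 3.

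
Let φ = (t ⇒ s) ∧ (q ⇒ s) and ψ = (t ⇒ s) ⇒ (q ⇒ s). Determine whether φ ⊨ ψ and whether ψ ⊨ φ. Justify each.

(→) Assume the antecedent. If s is true, (t ⇒ s) ⇒ (q ⇒ s) reduces to true regardless of the other variables. If s is false, the antecedent forces (s = F, q = F, t = F), and (t ⇒ s) ⇒ (q ⇒ s) holds there. Either way (t ⇒ s) ⇒ (q ⇒ s) holds.

(←) This fails. Under s = F, q = F, t = T, the left side is false but the right side is true.

Not equivalent: only (⇒) holds.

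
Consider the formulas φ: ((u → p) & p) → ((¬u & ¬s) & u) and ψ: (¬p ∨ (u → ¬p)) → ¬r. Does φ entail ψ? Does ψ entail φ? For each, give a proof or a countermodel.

Both directions fail.

[⇒] This fails. Under u = F, r = T, p = F, s = F, the left side is true but the right side is false.

[⇐] This fails. Under u = F, r = F, p = T, s = F, the left side is false but the right side is true.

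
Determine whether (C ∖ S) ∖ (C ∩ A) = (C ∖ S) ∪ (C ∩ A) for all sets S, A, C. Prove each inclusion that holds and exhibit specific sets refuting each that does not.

Reverse inclusion. This inclusion fails. Take S = ∅, A = {1}, C = {1}; then 1 ∈ (C ∖ S) ∪ (C ∩ A) but 1 ∉ (C ∖ S) ∖ (C ∩ A).

Forward inclusion. Let x ∈ (C ∖ S) ∖ (C ∩ A). Then x ∈ C and x ∉ S, A, from which x ∈ (C ∖ S) ∪ (C ∩ A).

The sets are not equal: only the forward inclusion holds.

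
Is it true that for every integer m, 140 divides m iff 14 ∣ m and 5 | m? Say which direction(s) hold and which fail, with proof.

(⇒) holds; (⇐) fails.

(→) If 140 ∣ m, write m = 140q. Since 140 = 10·14, m = 14·(10q), so 14 ∣ m; and since 140 = 28·5, m = 5·(28q), so 5 ∣ m.

(←) This fails: take m = 70. Both 14 ∣ 70 and 5 ∣ 70, yet 70 is not a multiple of 140 (since 70 = 0·140 + 70), so 140 ∤ 70.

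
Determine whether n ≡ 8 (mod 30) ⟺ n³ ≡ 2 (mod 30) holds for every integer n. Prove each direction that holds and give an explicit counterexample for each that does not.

(⇐) Suppose n³ ≡ 2 (mod 30). The only residue r in {0, …, 29} with r³ ≡ 2 (mod 30) is r = 8, so n ≡ 8 (mod 30).

(⇒) Suppose n ≡ 8 (mod 30). Write n = 30j + 8. Then (30j + 8)³ = 27000j³ + 21600j² + 5760j + 512 = 30(900j³ + 720j² + 192j + 17) + 2, so n³ ≡ 2 (mod 30).

Both implications hold.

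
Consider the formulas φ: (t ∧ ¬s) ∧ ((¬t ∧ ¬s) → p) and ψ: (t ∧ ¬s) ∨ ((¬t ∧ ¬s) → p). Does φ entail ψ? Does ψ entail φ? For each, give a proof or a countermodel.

Only the forward direction holds.

Forward direction. Assume the antecedent. If t is true, (t ∧ ¬s) ∨ ((¬t ∧ ¬s) → p) reduces to true regardless of the other variables. If t is false, the antecedent cannot hold. Either way (t ∧ ¬s) ∨ ((¬t ∧ ¬s) → p) holds.

Converse. This fails. Under t = F, p = T, s = F, the left side is false but the right side is true.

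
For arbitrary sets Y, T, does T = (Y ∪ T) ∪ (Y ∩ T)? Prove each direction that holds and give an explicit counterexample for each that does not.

(⊆) Let x ∈ T. Then either x ∈ T and x ∉ Y; or x ∈ Y ∩ T. In each case x ∈ (Y ∪ T) ∪ (Y ∩ T), so T ⊆ (Y ∪ T) ∪ (Y ∩ T).

(⊇) This inclusion fails. Take Y = {1}, T = ∅; then 1 ∈ (Y ∪ T) ∪ (Y ∩ T) but 1 ∉ T.

Only the forward inclusion holds.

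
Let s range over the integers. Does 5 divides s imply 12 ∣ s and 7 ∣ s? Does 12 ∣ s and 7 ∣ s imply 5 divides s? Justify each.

Forward direction. This fails: take s = 5. Certainly 5 ∣ 5, but 12 ∤ 5.

Converse. This fails: take s = 84. Both 12 ∣ 84 and 7 ∣ 84, yet 84 is not a multiple of 5 (since 84 = 16·5 + 4), so 5 ∤ 84.

Neither direction holds.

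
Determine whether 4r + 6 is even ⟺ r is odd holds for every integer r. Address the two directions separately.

(⟹) This fails: take r = 0. Then 4r + 6 = 6, which is even, yet r = 0 is even, not odd.

(⟸) Suppose r is odd. Since 4 is even, 4r is even for every r, so 4r + 6 has the same parity as 6, which is even. Hence 4r + 6 is even.

(⇒) fails; (⇐) holds.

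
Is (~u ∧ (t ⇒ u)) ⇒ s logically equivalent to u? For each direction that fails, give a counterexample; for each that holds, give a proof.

Only the converse holds.

[⇐] Assume the antecedent. If u is true, (~u ∧ (t ⇒ u)) ⇒ s reduces to true regardless of the other variables. If u is false, the antecedent cannot hold. Either way (~u ∧ (t ⇒ u)) ⇒ s holds.

[⇒] This fails. Under u = F, s = T, t = F, the left side is true but the right side is false.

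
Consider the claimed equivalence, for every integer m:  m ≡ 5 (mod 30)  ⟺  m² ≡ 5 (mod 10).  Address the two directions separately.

Only the forward implication holds.

(→) Suppose m ≡ 5 (mod 30). Then m² ≡ 5² = 25 (mod 30), and since 10 ∣ 30, also m² ≡ 5 (mod 10).

(←) This fails: take m = 15. Then 15² = 225 ≡ 5 (mod 10), yet 15 ≡ 15 (mod 30), not 5.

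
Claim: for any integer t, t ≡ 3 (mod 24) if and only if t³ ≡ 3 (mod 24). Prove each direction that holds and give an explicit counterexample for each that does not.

(⇐) Suppose t³ ≡ 3 (mod 24). The only residue r in {0, …, 23} with r³ ≡ 3 (mod 24) is r = 3, so t ≡ 3 (mod 24).

(⇒) Suppose t ≡ 3 (mod 24). Write t = 24j + 3. Then (24j + 3)³ = 13824j³ + 5184j² + 648j + 27 = 24(576j³ + 216j² + 27j + 1) + 3, so t³ ≡ 3 (mod 24).

Both directions hold.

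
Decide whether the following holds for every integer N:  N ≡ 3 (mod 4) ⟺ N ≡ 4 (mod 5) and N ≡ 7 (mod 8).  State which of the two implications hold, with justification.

[⇐] If N ≡ 4 (mod 5) and N ≡ 7 (mod 8), then by the Chinese remainder theorem N ≡ 39 (mod 40). Since 39 ≡ 3 (mod 4) and 4 ∣ 40, we get N ≡ 3 (mod 4).

[⇒] This fails: N = 3 gives 3 ≡ 3 (mod 4) but 3 ≡ 3 (mod 5), so the conjunction on the right does not hold.

Only the converse holds.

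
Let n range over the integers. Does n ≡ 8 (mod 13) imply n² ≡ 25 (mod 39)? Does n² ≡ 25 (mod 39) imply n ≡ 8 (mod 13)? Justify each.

Neither direction holds.

(→) This fails: take n = 21. Then 21 ≡ 8 (mod 13), but 21² = 441 ≡ 12 (mod 39), not 25.

(←) This fails: take n = 5. Then 5² = 25 ≡ 25 (mod 39), yet 5 ≡ 5 (mod 13), not 8.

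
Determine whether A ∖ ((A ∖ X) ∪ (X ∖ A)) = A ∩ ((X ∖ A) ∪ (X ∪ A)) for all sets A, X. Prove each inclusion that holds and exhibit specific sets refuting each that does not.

Forward inclusion. Let x ∈ A ∖ ((A ∖ X) ∪ (X ∖ A)). Then x ∈ A ∩ X, from which x ∈ A ∩ ((X ∖ A) ∪ (X ∪ A)).

Reverse inclusion. This inclusion fails. Take A = {1}, X = ∅; then 1 ∈ A ∩ ((X ∖ A) ∪ (X ∪ A)) but 1 ∉ A ∖ ((A ∖ X) ∪ (X ∖ A)).

(⊆) holds; (⊇) fails.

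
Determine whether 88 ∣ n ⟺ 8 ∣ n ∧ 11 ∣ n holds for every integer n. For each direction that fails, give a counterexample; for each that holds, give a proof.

(←) Suppose 8 ∣ n and 11 ∣ n. Any common multiple of 8 and 11 is a multiple of their lcm; here gcd(8, 11) = 1, so lcm(8, 11) = 8·11 = 88, so 88 ∣ n.

(→) If 88 ∣ n, write n = 88q. Since 88 = 11·8, n = 8·(11q), so 8 ∣ n; and since 88 = 8·11, n = 11·(8q), so 11 ∣ n.

Both directions hold.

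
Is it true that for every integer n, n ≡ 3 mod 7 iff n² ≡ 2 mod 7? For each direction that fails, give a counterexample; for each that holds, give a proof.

(⇒) holds; (⇐) fails.

(⟹) Suppose n ≡ 3 mod 7. Write n = 7j + 3. Then (7j + 3)² = 49j² + 42j + 9 = 7(7j² + 6j + 1) + 2, so n² ≡ 2 (mod 7).

(⟸) This fails: take n = 4. Then 4² = 16 ≡ 2 (mod 7), yet 4 ≡ 4 (mod 7), not 3.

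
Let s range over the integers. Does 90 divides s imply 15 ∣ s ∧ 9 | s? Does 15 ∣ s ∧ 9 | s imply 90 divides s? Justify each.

(←) This fails: take s = 45. Both 15 ∣ 45 and 9 ∣ 45, yet 45 is not a multiple of 90 (since 45 = 0·90 + 45), so 90 ∤ 45.

(→) If 90 ∣ s, write s = 90q. Since 90 = 6·15, s = 15·(6q), so 15 ∣ s; and since 90 = 10·9, s = 9·(10q), so 9 ∣ s.

Only the forward implication holds.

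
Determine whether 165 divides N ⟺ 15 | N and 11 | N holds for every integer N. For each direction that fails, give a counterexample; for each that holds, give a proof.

Converse. Suppose 15 ∣ N and 11 ∣ N. Any common multiple of 15 and 11 is a multiple of their lcm; here gcd(15, 11) = 1, so lcm(15, 11) = 15·11 = 165, so 165 ∣ N.

Forward direction. If 165 ∣ N, write N = 165q. Since 165 = 11·15, N = 15·(11q), so 15 ∣ N; and since 165 = 15·11, N = 11·(15q), so 11 ∣ N.

The biconditional holds.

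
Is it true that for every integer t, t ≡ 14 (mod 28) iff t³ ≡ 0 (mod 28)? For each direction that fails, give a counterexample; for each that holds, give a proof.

(⇒) Suppose t ≡ 14 (mod 28). Write t = 28j + 14. Then (28j + 14)³ = 21952j³ + 32928j² + 16464j + 2744 = 28(784j³ + 1176j² + 588j + 98) + 0, so t³ ≡ 0 (mod 28).

(⇐) This fails: take t = 0. Then 0³ = 0 ≡ 0 (mod 28), yet 0 ≡ 0 (mod 28), not 14.

(⇒) holds; (⇐) fails.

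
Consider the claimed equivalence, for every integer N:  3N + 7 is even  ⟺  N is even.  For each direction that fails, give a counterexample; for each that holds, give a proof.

Both directions fail.

(⇒) This fails: N = 5 gives 3N + 7 = 22, which is even, but 5 is odd, not even.

(⇐) This also fails: N = 2 is even, but 3N + 7 = 13 is odd, not even.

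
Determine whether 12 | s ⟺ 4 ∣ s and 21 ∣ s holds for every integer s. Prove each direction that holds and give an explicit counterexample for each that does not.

The forward direction fails; the converse holds.

(→) This fails: take s = 12. Certainly 12 ∣ 12, but 21 ∤ 12.

(←) Suppose 4 ∣ s and 21 ∣ s. Any common multiple of 4 and 21 is a multiple of their lcm; here gcd(4, 21) = 1, so lcm(4, 21) = 4·21 = 84, so 84 ∣ s. Since 12 ∣ 84, it follows that 12 ∣ s.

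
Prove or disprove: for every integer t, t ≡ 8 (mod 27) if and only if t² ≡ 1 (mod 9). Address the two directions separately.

(←) This fails: take t = 1. Then 1² = 1 ≡ 1 (mod 9), yet 1 ≡ 1 (mod 27), not 8.

(→) Suppose t ≡ 8 (mod 27). Then t² ≡ 8² = 64 (mod 27), and since 9 ∣ 27, also t² ≡ 1 (mod 9).

(⇒) holds; (⇐) fails.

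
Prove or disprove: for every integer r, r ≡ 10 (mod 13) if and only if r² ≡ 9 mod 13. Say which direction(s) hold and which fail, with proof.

Forward direction. Suppose r ≡ 10 (mod 13). Write r = 13j + 10. Then (13j + 10)² = 169j² + 260j + 100 = 13(13j² + 20j + 7) + 9, so r² ≡ 9 (mod 13).

Converse. This fails: take r = 3. Then 3² = 9 ≡ 9 (mod 13), yet 3 ≡ 3 (mod 13), not 10.

Only the forward direction holds.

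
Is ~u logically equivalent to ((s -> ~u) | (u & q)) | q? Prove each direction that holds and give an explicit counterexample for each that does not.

Forward direction. Assume the antecedent. If q is true, ((s -> ~u) | (u & q)) | q reduces to true regardless of the other variables. If q is false, the antecedent forces (q = F, u = F, s = F) or (q = F, u = F, s = T), and ((s -> ~u) | (u & q)) | q holds there. Either way ((s -> ~u) | (u & q)) | q holds.

Converse. This fails. Under q = F, u = T, s = F, the left side is false but the right side is true.

The forward direction holds; the converse fails.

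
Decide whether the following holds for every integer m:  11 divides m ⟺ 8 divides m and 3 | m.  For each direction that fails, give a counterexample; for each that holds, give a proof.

Forward direction. This fails: take m = 11. Certainly 11 ∣ 11, but 8 ∤ 11.

Converse. This fails: take m = 24. Both 8 ∣ 24 and 3 ∣ 24, yet 24 is not a multiple of 11 (since 24 = 2·11 + 2), so 11 ∤ 24.

Both directions fail.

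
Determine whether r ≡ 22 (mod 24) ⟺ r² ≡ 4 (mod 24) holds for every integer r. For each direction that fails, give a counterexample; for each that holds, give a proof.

(⟹) Suppose r ≡ 22 (mod 24). Write r = 24j + 22. Then (24j + 22)² = 576j² + 1056j + 484 = 24(24j² + 44j + 20) + 4, so r² ≡ 4 (mod 24).

(⟸) This fails: take r = 2. Then 2² = 4 ≡ 4 (mod 24), yet 2 ≡ 2 (mod 24), not 22.

Only the forward direction holds.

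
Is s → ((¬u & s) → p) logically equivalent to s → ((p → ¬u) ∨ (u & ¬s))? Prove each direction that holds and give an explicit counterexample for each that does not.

(⟹) This fails. Under u = T, p = T, s = T, the left side is true but the right side is false.

(⟸) This fails. Under u = F, p = F, s = T, the left side is false but the right side is true.

Neither implication holds.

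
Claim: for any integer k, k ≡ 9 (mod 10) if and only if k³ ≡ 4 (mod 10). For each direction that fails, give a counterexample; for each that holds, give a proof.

Neither implication holds.

Forward direction. This fails: take k = 9. Then 9 ≡ 9 (mod 10), but 9³ = 729 ≡ 9 (mod 10), not 4.

Converse. This fails: take k = 4. Then 4³ = 64 ≡ 4 (mod 10), yet 4 ≡ 4 (mod 10), not 9.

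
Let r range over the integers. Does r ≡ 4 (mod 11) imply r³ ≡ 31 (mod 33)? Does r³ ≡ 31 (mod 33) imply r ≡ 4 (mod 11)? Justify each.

Only the reverse direction holds.

(→) This fails: take r = 15. Then 15 ≡ 4 (mod 11), but 15³ = 3375 ≡ 9 (mod 33), not 31.

(←) Conversely, the residues r modulo 33 with r³ ≡ 31 (mod 33) are exactly {4}, and each is ≡ 4 (mod 11).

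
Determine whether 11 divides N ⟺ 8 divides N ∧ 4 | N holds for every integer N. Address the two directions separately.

Both directions fail.

Forward direction. This fails: take N = 11. Certainly 11 ∣ 11, but 8 ∤ 11.

Converse. This fails: take N = 8. Both 8 ∣ 8 and 4 ∣ 8, yet 8 is not a multiple of 11 (since 8 = 0·11 + 8), so 11 ∤ 8.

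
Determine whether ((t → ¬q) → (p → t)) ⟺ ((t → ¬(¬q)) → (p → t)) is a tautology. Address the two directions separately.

Converse. Assume the antecedent. If t is true, (t → ¬q) → (p → t) reduces to true regardless of the other variables. If t is false, the antecedent forces (t = F, p = F, q = F) or (t = F, p = F, q = T), and (t → ¬q) → (p → t) holds there. Either way (t → ¬q) → (p → t) holds.

Forward direction. Assume the antecedent. If t is true, (t → ¬(¬q)) → (p → t) reduces to true regardless of the other variables. If t is false, the antecedent forces (t = F, p = F, q = F) or (t = F, p = F, q = T), and (t → ¬(¬q)) → (p → t) holds there. Either way (t → ¬(¬q)) → (p → t) holds.

The biconditional holds.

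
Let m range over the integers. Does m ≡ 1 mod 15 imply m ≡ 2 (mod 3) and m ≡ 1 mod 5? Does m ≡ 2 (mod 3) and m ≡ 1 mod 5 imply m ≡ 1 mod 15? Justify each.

Neither direction holds.

[⇒] This fails: m = 1 gives 1 ≡ 1 (mod 15) but 1 ≡ 1 (mod 3), so the conjunction on the right does not hold.

[⇐] This fails: m = 11 satisfies both congruences on the right (11 ≡ 2 mod 3 and 11 ≡ 1 mod 5) yet 11 ≡ 11 (mod 15), not 1.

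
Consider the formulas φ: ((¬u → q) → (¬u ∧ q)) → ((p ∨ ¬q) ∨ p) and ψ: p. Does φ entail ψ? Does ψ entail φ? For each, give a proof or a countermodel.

(⇒) fails; (⇐) holds.

Forward direction. This fails. Under q = F, p = F, u = F, the left side is true but the right side is false.

Converse. Assume the antecedent. If q is true, the antecedent forces (q = T, p = T, u = F) or (q = T, p = T, u = T), and the consequent holds there. If q is false, the consequent reduces to true regardless of the other variables. Either way the consequent holds.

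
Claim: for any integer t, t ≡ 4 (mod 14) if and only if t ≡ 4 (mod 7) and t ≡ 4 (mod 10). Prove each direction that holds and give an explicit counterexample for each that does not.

Only the converse holds.

(←) If t ≡ 4 (mod 7) and t ≡ 4 (mod 10), then by the Chinese remainder theorem t ≡ 4 (mod 70). Since 4 ≡ 4 (mod 14) and 14 ∣ 70, we get t ≡ 4 (mod 14).

(→) This fails: t = 32 gives 32 ≡ 4 (mod 14) but 32 ≡ 2 (mod 10), so the conjunction on the right does not hold.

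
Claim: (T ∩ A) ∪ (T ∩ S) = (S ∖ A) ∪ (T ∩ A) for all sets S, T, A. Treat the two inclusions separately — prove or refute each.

The sets are not equal: only the forward inclusion holds.

(⟹) Let x ∈ (T ∩ A) ∪ (T ∩ S). Then either x ∈ S ∩ T and x ∉ A; or x ∈ T ∩ A and x ∉ S; or x ∈ S ∩ T ∩ A. In each case x ∈ (S ∖ A) ∪ (T ∩ A), so (T ∩ A) ∪ (T ∩ S) ⊆ (S ∖ A) ∪ (T ∩ A).

(⟸) This inclusion fails. Take S = {1}, T = ∅, A = ∅; then 1 ∈ (S ∖ A) ∪ (T ∩ A) but 1 ∉ (T ∩ A) ∪ (T ∩ S).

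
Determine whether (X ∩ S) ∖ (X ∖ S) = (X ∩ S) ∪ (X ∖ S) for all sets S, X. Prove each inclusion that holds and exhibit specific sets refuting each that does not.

Only the forward inclusion holds.

Forward inclusion. Let x ∈ (X ∩ S) ∖ (X ∖ S). Then x ∈ S ∩ X, from which x ∈ (X ∩ S) ∪ (X ∖ S).

Reverse inclusion. This inclusion fails. Take S = ∅, X = {1}; then 1 ∈ (X ∩ S) ∪ (X ∖ S) but 1 ∉ (X ∩ S) ∖ (X ∖ S).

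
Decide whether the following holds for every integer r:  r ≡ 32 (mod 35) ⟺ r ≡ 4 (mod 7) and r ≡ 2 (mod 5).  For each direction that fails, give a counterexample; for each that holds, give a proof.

(⟸) If r ≡ 4 (mod 7) and r ≡ 2 (mod 5), then by the Chinese remainder theorem r ≡ 32 (mod 35). This is exactly r ≡ 32 (mod 35).

(⟹) Suppose r ≡ 32 (mod 35); write r = 35j + 32. Since 7 ∣ 35, reducing mod 7 gives r ≡ 32 ≡ 4 (mod 7); since 5 ∣ 35, reducing mod 5 gives r ≡ 32 ≡ 2 (mod 5).

Both directions hold; the statement is true.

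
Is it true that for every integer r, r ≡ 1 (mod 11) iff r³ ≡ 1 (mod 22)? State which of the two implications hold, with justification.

Only the converse holds.

(⟹) This fails: take r = 12. Then 12 ≡ 1 (mod 11), but 12³ = 1728 ≡ 12 (mod 22), not 1.

(⟸) Conversely, the residues r modulo 22 with r³ ≡ 1 (mod 22) are exactly {1}, and each is ≡ 1 (mod 11).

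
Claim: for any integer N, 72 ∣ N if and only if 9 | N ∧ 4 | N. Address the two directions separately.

(←) This fails: take N = 36. Both 9 ∣ 36 and 4 ∣ 36, yet 36 is not a multiple of 72 (since 36 = 0·72 + 36), so 72 ∤ 36.

(→) If 72 ∣ N, write N = 72q. Since 72 = 8·9, N = 9·(8q), so 9 ∣ N; and since 72 = 18·4, N = 4·(18q), so 4 ∣ N.

Only the forward implication holds.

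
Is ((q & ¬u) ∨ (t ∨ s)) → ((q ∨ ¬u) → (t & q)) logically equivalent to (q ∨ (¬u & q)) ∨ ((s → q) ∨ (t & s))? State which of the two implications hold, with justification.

Neither implication holds.

[⇒] This fails. Under t = F, s = T, u = T, q = F, the left side is true but the right side is false.

[⇐] This fails. Under t = T, s = F, u = F, q = F, the left side is false but the right side is true.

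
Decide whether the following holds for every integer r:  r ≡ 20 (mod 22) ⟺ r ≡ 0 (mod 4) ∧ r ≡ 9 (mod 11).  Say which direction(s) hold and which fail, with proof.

(⟹) This fails: r = 42 gives 42 ≡ 20 (mod 22) but 42 ≡ 2 (mod 4), so the conjunction on the right does not hold.

(⟸) Conversely, if r ≡ 0 (mod 4) and r ≡ 9 (mod 11), then by the Chinese remainder theorem r ≡ 20 (mod 44). Since 20 ≡ 20 (mod 22) and 22 ∣ 44, we get r ≡ 20 (mod 22).

Only the reverse direction holds.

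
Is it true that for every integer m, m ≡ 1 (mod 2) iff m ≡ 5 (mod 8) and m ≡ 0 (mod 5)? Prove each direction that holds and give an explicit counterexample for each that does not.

Forward direction. This fails: m = 1 gives 1 ≡ 1 (mod 2) but 1 ≡ 1 (mod 8), so the conjunction on the right does not hold.

Converse. If m ≡ 5 (mod 8) and m ≡ 0 (mod 5), then by the Chinese remainder theorem m ≡ 5 (mod 40). Since 5 ≡ 1 (mod 2) and 2 ∣ 40, we get m ≡ 1 (mod 2).

(⇒) fails; (⇐) holds.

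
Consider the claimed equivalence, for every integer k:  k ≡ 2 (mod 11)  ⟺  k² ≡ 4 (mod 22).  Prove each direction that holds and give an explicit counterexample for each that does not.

[⇒] This fails: take k = 13. Then 13 ≡ 2 (mod 11), but 13² = 169 ≡ 15 (mod 22), not 4.

[⇐] This fails: take k = 20. Then 20² = 400 ≡ 4 (mod 22), yet 20 ≡ 9 (mod 11), not 2.

Neither direction holds.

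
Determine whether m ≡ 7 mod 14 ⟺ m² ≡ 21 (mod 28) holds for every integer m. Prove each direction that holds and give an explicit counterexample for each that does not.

(⇒) Suppose m ≡ 7 (mod 14). Working modulo 28, m ∈ {7, 21}; for each such r, r² ≡ 21 (mod 28).

(⇐) Conversely, the residues r modulo 28 with r² ≡ 21 (mod 28) are exactly {7, 21}, and each is ≡ 7 (mod 14).

Both directions hold.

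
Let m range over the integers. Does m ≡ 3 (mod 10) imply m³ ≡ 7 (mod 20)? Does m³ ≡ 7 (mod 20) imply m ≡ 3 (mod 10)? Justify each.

Converse. The residues r modulo 20 with r³ ≡ 7 (mod 20) are exactly {3}, and each is ≡ 3 (mod 10).

Forward direction. This fails: take m = 13. Then 13 ≡ 3 (mod 10), but 13³ = 2197 ≡ 17 (mod 20), not 7.

(⇒) fails; (⇐) holds.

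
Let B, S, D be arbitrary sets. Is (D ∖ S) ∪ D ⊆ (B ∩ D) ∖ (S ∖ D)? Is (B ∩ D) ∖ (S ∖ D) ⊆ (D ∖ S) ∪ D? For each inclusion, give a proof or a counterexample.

(⊆) fails; (⊇) holds.

(⟹) This inclusion fails. Take B = ∅, S = ∅, D = {1}; then 1 ∈ (D ∖ S) ∪ D but 1 ∉ (B ∩ D) ∖ (S ∖ D).

(⟸) Let x ∈ (B ∩ D) ∖ (S ∖ D). Then either x ∈ B ∩ D and x ∉ S; or x ∈ B ∩ S ∩ D. In each case x ∈ (D ∖ S) ∪ D, so (B ∩ D) ∖ (S ∖ D) ⊆ (D ∖ S) ∪ D.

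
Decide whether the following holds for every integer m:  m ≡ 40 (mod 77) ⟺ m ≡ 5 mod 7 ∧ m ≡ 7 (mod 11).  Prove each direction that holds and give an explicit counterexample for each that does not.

(→) Suppose m ≡ 40 (mod 77); write m = 77j + 40. Since 7 ∣ 77, reducing mod 7 gives m ≡ 40 ≡ 5 (mod 7); since 11 ∣ 77, reducing mod 11 gives m ≡ 40 ≡ 7 (mod 11).

(←) Conversely, if m ≡ 5 (mod 7) and m ≡ 7 (mod 11), then by the Chinese remainder theorem m ≡ 40 (mod 77). This is exactly m ≡ 40 (mod 77).

Both directions hold.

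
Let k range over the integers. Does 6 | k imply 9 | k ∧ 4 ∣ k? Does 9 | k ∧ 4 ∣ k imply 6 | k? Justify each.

(⟸) Suppose 9 ∣ k and 4 ∣ k. Any common multiple of 9 and 4 is a multiple of their lcm; here gcd(9, 4) = 1, so lcm(9, 4) = 9·4 = 36, so 36 ∣ k. Since 6 ∣ 36, it follows that 6 ∣ k.

(⟹) This fails: take k = 6. Certainly 6 ∣ 6, but 9 ∤ 6.

Only the converse holds.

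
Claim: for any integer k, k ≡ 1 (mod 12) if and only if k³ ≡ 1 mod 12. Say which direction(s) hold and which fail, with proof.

(⇒) Suppose k ≡ 1 (mod 12). Write k = 12j + 1. Then (12j + 1)³ = 1728j³ + 432j² + 36j + 1 = 12(144j³ + 36j² + 3j) + 1, so k³ ≡ 1 (mod 12).

(⇐) Conversely, suppose k³ ≡ 1 (mod 12). The only residue r in {0, …, 11} with r³ ≡ 1 (mod 12) is r = 1, so k ≡ 1 (mod 12).

The biconditional holds.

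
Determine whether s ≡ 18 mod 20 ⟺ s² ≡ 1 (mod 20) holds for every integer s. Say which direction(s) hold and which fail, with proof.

(⇒) This fails: take s = 18. Then 18 ≡ 18 (mod 20), but 18² = 324 ≡ 4 (mod 20), not 1.

(⇐) This fails: take s = 1. Then 1² = 1 ≡ 1 (mod 20), yet 1 ≡ 1 (mod 20), not 18.

Neither implication holds.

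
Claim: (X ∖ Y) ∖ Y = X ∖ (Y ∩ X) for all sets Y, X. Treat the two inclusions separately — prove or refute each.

Both inclusions hold.

Reverse inclusion. Let x ∈ X ∖ (Y ∩ X). Then x ∈ X and x ∉ Y, from which x ∈ (X ∖ Y) ∖ Y.

Forward inclusion. Let x ∈ (X ∖ Y) ∖ Y. Then x ∈ X and x ∉ Y, from which x ∈ X ∖ (Y ∩ X).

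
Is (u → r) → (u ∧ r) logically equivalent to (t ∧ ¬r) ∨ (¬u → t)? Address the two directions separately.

Only the forward implication holds.

(→) Assume the antecedent. If t is true, (t ∧ ¬r) ∨ (¬u → t) reduces to true regardless of the other variables. If t is false, the antecedent forces (t = F, r = F, u = T) or (t = F, r = T, u = T), and (t ∧ ¬r) ∨ (¬u → t) holds there. Either way (t ∧ ¬r) ∨ (¬u → t) holds.

(←) This fails. Under t = T, r = F, u = F, the left side is false but the right side is true.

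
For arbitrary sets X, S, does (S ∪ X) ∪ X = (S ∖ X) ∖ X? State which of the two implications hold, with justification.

The sets are not equal: only the reverse inclusion holds.

(⊆) This inclusion fails. Take X = {1}, S = ∅; then 1 ∈ (S ∪ X) ∪ X but 1 ∉ (S ∖ X) ∖ X.

(⊇) Let x ∈ (S ∖ X) ∖ X. Then x ∈ S and x ∉ X, from which x ∈ (S ∪ X) ∪ X.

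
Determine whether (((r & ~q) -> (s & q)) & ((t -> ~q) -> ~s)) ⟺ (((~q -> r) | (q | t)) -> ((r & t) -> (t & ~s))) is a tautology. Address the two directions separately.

[⇒] This fails. Under s = T, q = T, t = T, r = T, the left side is true but the right side is false.

[⇐] This fails. Under s = T, q = F, t = F, r = F, the left side is false but the right side is true.

Neither implication holds.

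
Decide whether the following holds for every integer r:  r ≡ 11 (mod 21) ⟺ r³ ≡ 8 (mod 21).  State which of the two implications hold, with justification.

(⇐) This fails: take r = 2. Then 2³ = 8 ≡ 8 (mod 21), yet 2 ≡ 2 (mod 21), not 11.

(⇒) Suppose r ≡ 11 (mod 21). Write r = 21j + 11. Then (21j + 11)³ = 9261j³ + 14553j² + 7623j + 1331 = 21(441j³ + 693j² + 363j + 63) + 8, so r³ ≡ 8 (mod 21).

(⇒) holds; (⇐) fails.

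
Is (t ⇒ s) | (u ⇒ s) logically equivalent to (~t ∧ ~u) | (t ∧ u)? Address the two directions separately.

Both directions fail.

(⟹) This fails. Under s = F, t = T, u = F, the left side is true but the right side is false.

(⟸) This fails. Under s = F, t = T, u = T, the left side is false but the right side is true.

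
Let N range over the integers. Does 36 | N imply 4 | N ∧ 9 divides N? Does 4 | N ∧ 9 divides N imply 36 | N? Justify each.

[⇐] Suppose 4 ∣ N and 9 ∣ N. Any common multiple of 4 and 9 is a multiple of their lcm; here gcd(4, 9) = 1, so lcm(4, 9) = 4·9 = 36, so 36 ∣ N.

[⇒] If 36 ∣ N, write N = 36q. Since 36 = 9·4, N = 4·(9q), so 4 ∣ N; and since 36 = 4·9, N = 9·(4q), so 9 ∣ N.

Both directions hold; the statement is true.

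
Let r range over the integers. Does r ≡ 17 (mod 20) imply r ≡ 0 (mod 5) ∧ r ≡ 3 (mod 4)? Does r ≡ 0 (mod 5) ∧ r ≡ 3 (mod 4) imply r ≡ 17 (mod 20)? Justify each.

(⇒) fails and (⇐) fails.

(⇒) This fails: r = 17 gives 17 ≡ 17 (mod 20) but 17 ≡ 2 (mod 5), so the conjunction on the right does not hold.

(⇐) This fails: r = 15 satisfies both congruences on the right (15 ≡ 0 mod 5 and 15 ≡ 3 mod 4) yet 15 ≡ 15 (mod 20), not 17.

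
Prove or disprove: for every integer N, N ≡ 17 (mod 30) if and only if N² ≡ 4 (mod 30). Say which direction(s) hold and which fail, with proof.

Neither direction holds.

(⟹) This fails: take N = 17. Then 17 ≡ 17 (mod 30), but 17² = 289 ≡ 19 (mod 30), not 4.

(⟸) This fails: take N = 2. Then 2² = 4 ≡ 4 (mod 30), yet 2 ≡ 2 (mod 30), not 17.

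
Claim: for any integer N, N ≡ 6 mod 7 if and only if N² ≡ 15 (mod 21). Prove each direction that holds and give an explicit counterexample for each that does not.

Forward direction. This fails: take N = 13. Then 13 ≡ 6 (mod 7), but 13² = 169 ≡ 1 (mod 21), not 15.

Converse. This fails: take N = 15. Then 15² = 225 ≡ 15 (mod 21), yet 15 ≡ 1 (mod 7), not 6.

Both directions fail.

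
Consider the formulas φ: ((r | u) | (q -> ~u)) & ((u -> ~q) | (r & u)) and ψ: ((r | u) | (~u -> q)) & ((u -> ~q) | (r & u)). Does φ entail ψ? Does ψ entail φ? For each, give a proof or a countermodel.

Only the reverse direction holds.

Forward direction. This fails. Under q = F, r = F, u = F, the left side is true but the right side is false.

Converse. Assume the antecedent. If r is true, the consequent reduces to true regardless of the other variables. If r is false, the antecedent forces (q = T, r = F, u = F) or (q = F, r = F, u = T), and the consequent holds there. Either way the consequent holds.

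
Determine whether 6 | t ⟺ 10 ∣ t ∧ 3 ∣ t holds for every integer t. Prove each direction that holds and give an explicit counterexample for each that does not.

(⟸) Suppose 10 ∣ t and 3 ∣ t. Any common multiple of 10 and 3 is a multiple of their lcm; here gcd(10, 3) = 1, so lcm(10, 3) = 10·3 = 30, so 30 ∣ t. Since 6 ∣ 30, it follows that 6 ∣ t.

(⟹) This fails: take t = 6. Certainly 6 ∣ 6, but 10 ∤ 6.

Only the reverse direction holds.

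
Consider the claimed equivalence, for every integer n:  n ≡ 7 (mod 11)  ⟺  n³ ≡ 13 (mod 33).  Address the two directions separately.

[⇒] This fails: take n = 18. Then 18 ≡ 7 (mod 11), but 18³ = 5832 ≡ 24 (mod 33), not 13.

[⇐] Conversely, the residues r modulo 33 with r³ ≡ 13 (mod 33) are exactly {7}, and each is ≡ 7 (mod 11).

Not equivalent: only (⇐) holds.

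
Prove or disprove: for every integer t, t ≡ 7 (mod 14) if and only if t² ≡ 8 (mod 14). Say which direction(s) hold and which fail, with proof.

(⟹) This fails: take t = 7. Then 7 ≡ 7 (mod 14), but 7² = 49 ≡ 7 (mod 14), not 8.

(⟸) This fails: take t = 6. Then 6² = 36 ≡ 8 (mod 14), yet 6 ≡ 6 (mod 14), not 7.

Neither direction holds.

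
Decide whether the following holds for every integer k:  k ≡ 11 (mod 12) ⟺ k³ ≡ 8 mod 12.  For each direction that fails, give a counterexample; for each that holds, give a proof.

(⇒) fails and (⇐) fails.

Forward direction. This fails: take k = 11. Then 11 ≡ 11 (mod 12), but 11³ = 1331 ≡ 11 (mod 12), not 8.

Converse. This fails: take k = 2. Then 2³ = 8 ≡ 8 (mod 12), yet 2 ≡ 2 (mod 12), not 11.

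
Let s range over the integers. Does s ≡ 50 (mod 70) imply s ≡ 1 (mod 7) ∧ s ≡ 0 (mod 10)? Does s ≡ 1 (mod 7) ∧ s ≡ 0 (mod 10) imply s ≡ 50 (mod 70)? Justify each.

[⇒] Suppose s ≡ 50 (mod 70); write s = 70j + 50. Since 7 ∣ 70, reducing mod 7 gives s ≡ 50 ≡ 1 (mod 7); since 10 ∣ 70, reducing mod 10 gives s ≡ 50 ≡ 0 (mod 10).

[⇐] Conversely, if s ≡ 1 (mod 7) and s ≡ 0 (mod 10), then by the Chinese remainder theorem s ≡ 50 (mod 70). This is exactly s ≡ 50 (mod 70).

Both implications hold.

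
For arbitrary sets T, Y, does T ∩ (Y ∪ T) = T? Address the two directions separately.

Both inclusions hold; the sets are equal.

(⟹) Let x ∈ T ∩ (Y ∪ T). Then either x ∈ T and x ∉ Y; or x ∈ T ∩ Y. In each case x ∈ T, so T ∩ (Y ∪ T) ⊆ T.

(⟸) Let x ∈ T. Then either x ∈ T and x ∉ Y; or x ∈ T ∩ Y. In each case x ∈ T ∩ (Y ∪ T), so T ⊆ T ∩ (Y ∪ T).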